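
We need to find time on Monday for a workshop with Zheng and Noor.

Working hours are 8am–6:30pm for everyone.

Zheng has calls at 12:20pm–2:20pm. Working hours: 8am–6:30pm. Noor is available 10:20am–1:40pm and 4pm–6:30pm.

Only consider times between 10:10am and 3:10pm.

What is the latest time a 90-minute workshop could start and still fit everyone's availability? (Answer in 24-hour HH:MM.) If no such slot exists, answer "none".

Zheng free within 08:00–18:30: 08:00–12:20, 14:20–18:30.
Zheng ∩ Noor: 10:20–12:20, 16:00–18:30.
Restricted to 10:10–15:10: 10:20–12:20.
Windows ≥ 90 min: 10:20–12:20.
Latest start in the last window 10:20–12:20 is 12:20 − 90 min = 10:50.

10:50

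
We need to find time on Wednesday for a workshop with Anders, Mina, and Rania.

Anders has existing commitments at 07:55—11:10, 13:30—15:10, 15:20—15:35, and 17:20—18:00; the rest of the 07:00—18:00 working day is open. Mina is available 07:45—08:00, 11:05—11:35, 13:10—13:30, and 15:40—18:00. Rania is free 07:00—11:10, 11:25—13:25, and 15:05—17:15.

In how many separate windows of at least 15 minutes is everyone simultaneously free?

Anders free within 07:00–18:00: 07:00–07:55, 11:10–13:30, 15:10–15:20, 15:35–17:20.
Anders ∩ Mina: 07:45–07:55, 11:10–11:35, 13:10–13:30, 15:40–17:20.
Anders ∩ Mina ∩ Rania: 07:45–07:55, 11:25–11:35, 13:10–13:25, 15:40–17:15.
Windows ≥ 15 min: 13:10–13:25, 15:40–17:15.
That's 2 windows.

2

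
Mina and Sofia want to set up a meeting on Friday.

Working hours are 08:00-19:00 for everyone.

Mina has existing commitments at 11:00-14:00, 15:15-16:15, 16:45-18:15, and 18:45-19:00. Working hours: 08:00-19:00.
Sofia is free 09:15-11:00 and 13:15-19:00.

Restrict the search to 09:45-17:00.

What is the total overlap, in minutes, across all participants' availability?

180 minutes

Mina free within 08:00–19:00: 08:00–11:00, 14:00–15:15, 16:15–16:45, 18:15–18:45.
Mina ∩ Sofia: 09:15–11:00, 14:00–15:15, 16:15–16:45, 18:15–18:45.
Restricted to 09:45–17:00: 09:45–11:00, 14:00–15:15, 16:15–16:45.
Total common minutes: 75 + 75 + 30 = 180.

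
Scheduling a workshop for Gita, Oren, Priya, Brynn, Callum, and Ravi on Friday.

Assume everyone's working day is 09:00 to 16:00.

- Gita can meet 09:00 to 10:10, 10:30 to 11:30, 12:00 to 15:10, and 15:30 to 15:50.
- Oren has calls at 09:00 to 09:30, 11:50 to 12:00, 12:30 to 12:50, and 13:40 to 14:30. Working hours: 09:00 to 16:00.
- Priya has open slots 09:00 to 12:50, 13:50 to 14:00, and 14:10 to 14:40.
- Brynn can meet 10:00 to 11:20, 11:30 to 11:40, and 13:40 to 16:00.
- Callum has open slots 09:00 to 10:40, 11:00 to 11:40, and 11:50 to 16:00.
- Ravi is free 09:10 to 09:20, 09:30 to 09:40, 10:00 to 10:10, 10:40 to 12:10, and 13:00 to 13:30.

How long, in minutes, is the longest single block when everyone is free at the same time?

20 minutes

Oren free within 09:00–16:00: 09:30–11:50, 12:00–12:30, 12:50–13:40, 14:30–16:00.
Gita ∩ Oren: 09:30–10:10, 10:30–11:30, 12:00–12:30, 12:50–13:40, 14:30–15:10, 15:30–15:50.
Gita ∩ Oren ∩ Priya: 09:30–10:10, 10:30–11:30, 12:00–12:30, 14:30–14:40.
Gita ∩ Oren ∩ Priya ∩ Brynn: 10:00–10:10, 10:30–11:20, 14:30–14:40.
Gita ∩ Oren ∩ Priya ∩ Brynn ∩ Callum: 10:00–10:10, 10:30–10:40, 11:00–11:20, 14:30–14:40.
Gita ∩ Oren ∩ Priya ∩ Brynn ∩ Callum ∩ Ravi: 10:00–10:10, 11:00–11:20.
Common window lengths: 10, 20 min; longest is 20.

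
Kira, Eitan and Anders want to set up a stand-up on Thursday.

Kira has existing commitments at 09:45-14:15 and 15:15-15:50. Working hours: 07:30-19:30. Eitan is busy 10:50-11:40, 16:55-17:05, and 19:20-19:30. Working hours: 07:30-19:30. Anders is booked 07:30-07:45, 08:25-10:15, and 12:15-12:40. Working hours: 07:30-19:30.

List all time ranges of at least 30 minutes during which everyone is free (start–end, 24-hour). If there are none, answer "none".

Kira free within 07:30–19:30: 07:30–09:45, 14:15–15:15, 15:50–19:30.
Eitan free within 07:30–19:30: 07:30–10:50, 11:40–16:55, 17:05–19:20.
Anders free within 07:30–19:30: 07:45–08:25, 10:15–12:15, 12:40–19:30.
Kira ∩ Eitan: 07:30–09:45, 14:15–15:15, 15:50–16:55, 17:05–19:20.
Kira ∩ Eitan ∩ Anders: 07:45–08:25, 14:15–15:15, 15:50–16:55, 17:05–19:20.
Windows ≥ 30 min: 07:45–08:25, 14:15–15:15, 15:50–16:55, 17:05–19:20.

07:45–08:25, 14:15–15:15, 15:50–16:55, 17:05–19:20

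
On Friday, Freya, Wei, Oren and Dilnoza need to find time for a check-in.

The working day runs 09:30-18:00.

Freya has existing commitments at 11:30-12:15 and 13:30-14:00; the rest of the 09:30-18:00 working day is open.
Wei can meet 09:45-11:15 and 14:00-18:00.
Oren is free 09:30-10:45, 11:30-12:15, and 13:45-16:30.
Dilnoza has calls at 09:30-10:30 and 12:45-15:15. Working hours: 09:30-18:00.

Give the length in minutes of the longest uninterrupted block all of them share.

75 minutes

Freya free within 09:30–18:00: 09:30–11:30, 12:15–13:30, 14:00–18:00.
Dilnoza free within 09:30–18:00: 10:30–12:45, 15:15–18:00.
Freya ∩ Wei: 09:45–11:15, 14:00–18:00.
Freya ∩ Wei ∩ Oren: 09:45–10:45, 14:00–16:30.
Freya ∩ Wei ∩ Oren ∩ Dilnoza: 10:30–10:45, 15:15–16:30.
Common window lengths: 15, 75 min; longest is 75.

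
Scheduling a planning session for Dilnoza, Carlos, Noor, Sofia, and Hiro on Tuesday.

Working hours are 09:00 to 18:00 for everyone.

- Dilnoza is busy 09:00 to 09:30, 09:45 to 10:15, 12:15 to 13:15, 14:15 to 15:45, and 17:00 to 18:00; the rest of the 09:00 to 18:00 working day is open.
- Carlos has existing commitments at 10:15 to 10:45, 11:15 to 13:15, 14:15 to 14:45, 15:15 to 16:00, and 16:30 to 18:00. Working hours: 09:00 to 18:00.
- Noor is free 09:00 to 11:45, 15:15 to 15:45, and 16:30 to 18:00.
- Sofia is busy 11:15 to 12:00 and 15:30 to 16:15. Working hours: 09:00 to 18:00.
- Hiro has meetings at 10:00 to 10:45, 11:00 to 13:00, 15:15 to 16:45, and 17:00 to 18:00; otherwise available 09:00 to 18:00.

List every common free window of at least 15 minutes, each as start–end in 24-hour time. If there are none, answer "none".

09:30–09:45, 10:45–11:00

Dilnoza free within 09:00–18:00: 09:30–09:45, 10:15–12:15, 13:15–14:15, 15:45–17:00.
Carlos free within 09:00–18:00: 09:00–10:15, 10:45–11:15, 13:15–14:15, 14:45–15:15, 16:00–16:30.
Sofia free within 09:00–18:00: 09:00–11:15, 12:00–15:30, 16:15–18:00.
Hiro free within 09:00–18:00: 09:00–10:00, 10:45–11:00, 13:00–15:15, 16:45–17:00.
Dilnoza ∩ Carlos: 09:30–09:45, 10:45–11:15, 13:15–14:15, 16:00–16:30.
Dilnoza ∩ Carlos ∩ Noor: 09:30–09:45, 10:45–11:15.
Dilnoza ∩ Carlos ∩ Noor ∩ Sofia: 09:30–09:45, 10:45–11:15.
Dilnoza ∩ Carlos ∩ Noor ∩ Sofia ∩ Hiro: 09:30–09:45, 10:45–11:00.
Windows ≥ 15 min: 09:30–09:45, 10:45–11:00.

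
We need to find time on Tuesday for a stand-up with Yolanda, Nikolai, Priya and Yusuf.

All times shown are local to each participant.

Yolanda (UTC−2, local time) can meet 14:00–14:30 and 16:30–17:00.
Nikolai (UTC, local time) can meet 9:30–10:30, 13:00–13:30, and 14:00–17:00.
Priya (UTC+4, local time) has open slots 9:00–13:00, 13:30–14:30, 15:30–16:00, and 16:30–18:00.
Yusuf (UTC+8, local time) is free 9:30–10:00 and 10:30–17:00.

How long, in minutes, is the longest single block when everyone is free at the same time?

0 minutes

Yolanda → UTC: 16:00–16:30, 18:30–19:00.
Nikolai → UTC: 09:30–10:30, 13:00–13:30, 14:00–17:00.
Priya → UTC: 05:00–09:00, 09:30–10:30, 11:30–12:00, 12:30–14:00.
Yusuf → UTC: 01:30–02:00, 02:30–09:00.
Yolanda ∩ Nikolai: 16:00–16:30.
Yolanda ∩ Nikolai ∩ Priya: (none).
Yolanda ∩ Nikolai ∩ Priya ∩ Yusuf: (none).
No common window.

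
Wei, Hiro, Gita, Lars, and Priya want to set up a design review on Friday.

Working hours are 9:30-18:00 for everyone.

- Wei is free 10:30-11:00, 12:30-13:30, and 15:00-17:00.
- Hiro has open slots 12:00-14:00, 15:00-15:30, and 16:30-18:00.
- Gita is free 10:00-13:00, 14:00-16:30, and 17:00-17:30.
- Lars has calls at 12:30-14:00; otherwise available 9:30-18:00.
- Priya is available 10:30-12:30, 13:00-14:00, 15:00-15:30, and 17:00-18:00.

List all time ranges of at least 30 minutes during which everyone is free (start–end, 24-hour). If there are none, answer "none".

Lars free within 09:30–18:00: 09:30–12:30, 14:00–18:00.
Wei ∩ Hiro: 12:30–13:30, 15:00–15:30, 16:30–17:00.
Wei ∩ Hiro ∩ Gita: 12:30–13:00, 15:00–15:30.
Wei ∩ Hiro ∩ Gita ∩ Lars: 15:00–15:30.
Wei ∩ Hiro ∩ Gita ∩ Lars ∩ Priya: 15:00–15:30.
Windows ≥ 30 min: 15:00–15:30.

15:00–15:30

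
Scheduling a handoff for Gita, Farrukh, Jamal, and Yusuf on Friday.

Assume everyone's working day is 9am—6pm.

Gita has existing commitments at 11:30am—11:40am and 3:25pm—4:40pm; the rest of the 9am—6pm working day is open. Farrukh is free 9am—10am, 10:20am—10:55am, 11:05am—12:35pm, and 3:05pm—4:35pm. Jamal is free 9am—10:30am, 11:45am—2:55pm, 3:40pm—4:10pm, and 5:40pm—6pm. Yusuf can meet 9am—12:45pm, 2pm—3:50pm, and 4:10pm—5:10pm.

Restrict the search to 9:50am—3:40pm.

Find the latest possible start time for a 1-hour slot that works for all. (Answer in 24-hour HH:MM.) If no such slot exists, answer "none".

none

Gita free within 09:00–18:00: 09:00–11:30, 11:40–15:25, 16:40–18:00.
Gita ∩ Farrukh: 09:00–10:00, 10:20–10:55, 11:05–11:30, 11:40–12:35, 15:05–15:25.
Gita ∩ Farrukh ∩ Jamal: 09:00–10:00, 10:20–10:30, 11:45–12:35.
Gita ∩ Farrukh ∩ Jamal ∩ Yusuf: 09:00–10:00, 10:20–10:30, 11:45–12:35.
Restricted to 09:50–15:40: 09:50–10:00, 10:20–10:30, 11:45–12:35.
Windows ≥ 60 min: (none).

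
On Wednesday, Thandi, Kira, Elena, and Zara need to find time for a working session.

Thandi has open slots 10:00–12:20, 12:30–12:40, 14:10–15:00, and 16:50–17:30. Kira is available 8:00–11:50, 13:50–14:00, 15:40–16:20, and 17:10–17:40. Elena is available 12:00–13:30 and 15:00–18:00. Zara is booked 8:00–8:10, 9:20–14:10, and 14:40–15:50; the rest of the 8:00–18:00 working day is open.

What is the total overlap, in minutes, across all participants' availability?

Zara free within 08:00–18:00: 08:10–09:20, 14:10–14:40, 15:50–18:00.
Thandi ∩ Kira: 10:00–11:50, 17:10–17:30.
Thandi ∩ Kira ∩ Elena: 17:10–17:30.
Thandi ∩ Kira ∩ Elena ∩ Zara: 17:10–17:30.
Total common minutes: 20.

20 minutes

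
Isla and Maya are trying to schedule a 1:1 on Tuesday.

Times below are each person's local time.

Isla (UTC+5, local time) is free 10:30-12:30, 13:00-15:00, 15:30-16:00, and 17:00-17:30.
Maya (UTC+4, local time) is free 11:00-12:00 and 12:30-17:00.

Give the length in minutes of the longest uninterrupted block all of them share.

90 minutes

Isla → UTC: 05:30–07:30, 08:00–10:00, 10:30–11:00, 12:00–12:30.
Maya → UTC: 07:00–08:00, 08:30–13:00.
Isla ∩ Maya: 07:00–07:30, 08:30–10:00, 10:30–11:00, 12:00–12:30.
Common window lengths: 30, 90, 30, 30 min; longest is 90.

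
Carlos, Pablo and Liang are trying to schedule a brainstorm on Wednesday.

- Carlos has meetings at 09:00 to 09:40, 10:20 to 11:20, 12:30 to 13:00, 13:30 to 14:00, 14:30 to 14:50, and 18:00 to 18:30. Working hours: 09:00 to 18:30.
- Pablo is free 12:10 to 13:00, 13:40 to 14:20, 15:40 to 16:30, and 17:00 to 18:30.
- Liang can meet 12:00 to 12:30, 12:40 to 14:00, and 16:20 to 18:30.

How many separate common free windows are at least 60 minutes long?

1

Carlos free within 09:00–18:30: 09:40–10:20, 11:20–12:30, 13:00–13:30, 14:00–14:30, 14:50–18:00.
Carlos ∩ Pablo: 12:10–12:30, 14:00–14:20, 15:40–16:30, 17:00–18:00.
Carlos ∩ Pablo ∩ Liang: 12:10–12:30, 16:20–16:30, 17:00–18:00.
Windows ≥ 60 min: 17:00–18:00.
That's 1 window.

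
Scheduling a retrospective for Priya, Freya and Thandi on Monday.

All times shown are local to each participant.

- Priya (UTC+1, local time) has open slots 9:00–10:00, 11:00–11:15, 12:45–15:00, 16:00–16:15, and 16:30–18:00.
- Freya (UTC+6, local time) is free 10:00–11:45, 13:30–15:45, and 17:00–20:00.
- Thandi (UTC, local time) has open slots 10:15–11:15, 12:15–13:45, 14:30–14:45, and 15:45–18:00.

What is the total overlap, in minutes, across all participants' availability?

Priya → UTC: 08:00–09:00, 10:00–10:15, 11:45–14:00, 15:00–15:15, 15:30–17:00.
Freya → UTC: 04:00–05:45, 07:30–09:45, 11:00–14:00.
Thandi → UTC: 10:15–11:15, 12:15–13:45, 14:30–14:45, 15:45–18:00.
Priya ∩ Freya: 08:00–09:00, 11:45–14:00.
Priya ∩ Freya ∩ Thandi: 12:15–13:45.
Total common minutes: 90.

90 minutes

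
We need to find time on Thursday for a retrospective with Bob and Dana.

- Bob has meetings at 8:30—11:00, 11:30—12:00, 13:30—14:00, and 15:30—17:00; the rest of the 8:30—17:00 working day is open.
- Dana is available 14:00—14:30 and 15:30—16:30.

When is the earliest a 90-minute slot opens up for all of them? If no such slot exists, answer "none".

none

Bob free within 08:30–17:00: 11:00–11:30, 12:00–13:30, 14:00–15:30.
Bob ∩ Dana: 14:00–14:30.
Windows ≥ 90 min: (none).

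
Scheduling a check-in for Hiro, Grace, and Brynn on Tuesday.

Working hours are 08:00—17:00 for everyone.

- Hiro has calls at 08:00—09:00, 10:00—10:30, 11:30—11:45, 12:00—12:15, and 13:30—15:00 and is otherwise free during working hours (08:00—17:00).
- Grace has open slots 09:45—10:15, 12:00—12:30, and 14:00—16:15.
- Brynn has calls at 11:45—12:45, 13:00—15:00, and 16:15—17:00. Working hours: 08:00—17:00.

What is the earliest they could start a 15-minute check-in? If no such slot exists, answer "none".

09:45

Hiro free within 08:00–17:00: 09:00–10:00, 10:30–11:30, 11:45–12:00, 12:15–13:30, 15:00–17:00.
Brynn free within 08:00–17:00: 08:00–11:45, 12:45–13:00, 15:00–16:15.
Hiro ∩ Grace: 09:45–10:00, 12:15–12:30, 15:00–16:15.
Hiro ∩ Grace ∩ Brynn: 09:45–10:00, 15:00–16:15.
Windows ≥ 15 min: 09:45–10:00, 15:00–16:15.
Earliest such window starts at 09:45.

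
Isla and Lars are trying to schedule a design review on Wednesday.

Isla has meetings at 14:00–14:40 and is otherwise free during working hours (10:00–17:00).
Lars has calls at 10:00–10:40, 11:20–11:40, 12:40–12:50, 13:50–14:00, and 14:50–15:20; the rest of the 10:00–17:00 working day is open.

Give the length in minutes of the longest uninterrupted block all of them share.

100 minutes

Isla free within 10:00–17:00: 10:00–14:00, 14:40–17:00.
Lars free within 10:00–17:00: 10:40–11:20, 11:40–12:40, 12:50–13:50, 14:00–14:50, 15:20–17:00.
Isla ∩ Lars: 10:40–11:20, 11:40–12:40, 12:50–13:50, 14:40–14:50, 15:20–17:00.
Common window lengths: 40, 60, 60, 10, 100 min; longest is 100.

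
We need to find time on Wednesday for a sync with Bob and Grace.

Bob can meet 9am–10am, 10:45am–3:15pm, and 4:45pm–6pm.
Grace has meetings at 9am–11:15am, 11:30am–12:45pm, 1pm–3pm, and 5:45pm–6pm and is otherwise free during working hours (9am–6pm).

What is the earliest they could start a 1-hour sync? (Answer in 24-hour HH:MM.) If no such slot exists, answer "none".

Grace free within 09:00–18:00: 11:15–11:30, 12:45–13:00, 15:00–17:45.
Bob ∩ Grace: 11:15–11:30, 12:45–13:00, 15:00–15:15, 16:45–17:45.
Windows ≥ 60 min: 16:45–17:45.
Earliest such window starts at 16:45.

16:45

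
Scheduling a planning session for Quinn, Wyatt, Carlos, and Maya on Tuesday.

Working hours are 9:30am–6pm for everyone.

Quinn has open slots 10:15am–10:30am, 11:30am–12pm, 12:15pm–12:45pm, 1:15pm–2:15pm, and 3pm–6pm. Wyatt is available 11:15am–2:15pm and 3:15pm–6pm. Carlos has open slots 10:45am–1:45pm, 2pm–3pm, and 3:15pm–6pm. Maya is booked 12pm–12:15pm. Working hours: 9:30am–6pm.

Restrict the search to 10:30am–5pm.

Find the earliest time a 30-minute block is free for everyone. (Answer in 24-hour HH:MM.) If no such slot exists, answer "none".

Maya free within 09:30–18:00: 09:30–12:00, 12:15–18:00.
Quinn ∩ Wyatt: 11:30–12:00, 12:15–12:45, 13:15–14:15, 15:15–18:00.
Quinn ∩ Wyatt ∩ Carlos: 11:30–12:00, 12:15–12:45, 13:15–13:45, 14:00–14:15, 15:15–18:00.
Quinn ∩ Wyatt ∩ Carlos ∩ Maya: 11:30–12:00, 12:15–12:45, 13:15–13:45, 14:00–14:15, 15:15–18:00.
Restricted to 10:30–17:00: 11:30–12:00, 12:15–12:45, 13:15–13:45, 14:00–14:15, 15:15–17:00.
Windows ≥ 30 min: 11:30–12:00, 12:15–12:45, 13:15–13:45, 15:15–17:00.
Earliest such window starts at 11:30.

11:30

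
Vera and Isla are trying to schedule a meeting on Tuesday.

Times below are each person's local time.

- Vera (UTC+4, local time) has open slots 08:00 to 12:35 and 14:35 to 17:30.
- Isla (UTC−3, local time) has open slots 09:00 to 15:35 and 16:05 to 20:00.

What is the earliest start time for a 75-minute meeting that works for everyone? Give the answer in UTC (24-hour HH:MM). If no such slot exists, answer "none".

12:00

Vera → UTC: 04:00–08:35, 10:35–13:30.
Isla → UTC: 12:00–18:35, 19:05–23:00.
Vera ∩ Isla: 12:00–13:30.
Windows ≥ 75 min: 12:00–13:30.
Earliest such window starts at 12:00.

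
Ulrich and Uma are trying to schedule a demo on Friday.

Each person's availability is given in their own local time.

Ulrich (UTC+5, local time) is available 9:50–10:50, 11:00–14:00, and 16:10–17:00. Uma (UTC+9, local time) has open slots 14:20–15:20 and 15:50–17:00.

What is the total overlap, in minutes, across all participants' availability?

120 minutes

Ulrich → UTC: 04:50–05:50, 06:00–09:00, 11:10–12:00.
Uma → UTC: 05:20–06:20, 06:50–08:00.
Ulrich ∩ Uma: 05:20–05:50, 06:00–06:20, 06:50–08:00.
Total common minutes: 30 + 20 + 70 = 120.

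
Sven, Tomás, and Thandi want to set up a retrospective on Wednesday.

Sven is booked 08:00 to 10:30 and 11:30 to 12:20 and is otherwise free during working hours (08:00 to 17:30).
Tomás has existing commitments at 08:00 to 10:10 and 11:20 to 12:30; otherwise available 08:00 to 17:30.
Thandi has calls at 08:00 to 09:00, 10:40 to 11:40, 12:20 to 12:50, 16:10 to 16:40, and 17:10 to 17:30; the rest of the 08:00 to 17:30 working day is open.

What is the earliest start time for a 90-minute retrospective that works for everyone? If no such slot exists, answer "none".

Sven free within 08:00–17:30: 10:30–11:30, 12:20–17:30.
Tomás free within 08:00–17:30: 10:10–11:20, 12:30–17:30.
Thandi free within 08:00–17:30: 09:00–10:40, 11:40–12:20, 12:50–16:10, 16:40–17:10.
Sven ∩ Tomás: 10:30–11:20, 12:30–17:30.
Sven ∩ Tomás ∩ Thandi: 10:30–10:40, 12:50–16:10, 16:40–17:10.
Windows ≥ 90 min: 12:50–16:10.
Earliest such window starts at 12:50.

12:50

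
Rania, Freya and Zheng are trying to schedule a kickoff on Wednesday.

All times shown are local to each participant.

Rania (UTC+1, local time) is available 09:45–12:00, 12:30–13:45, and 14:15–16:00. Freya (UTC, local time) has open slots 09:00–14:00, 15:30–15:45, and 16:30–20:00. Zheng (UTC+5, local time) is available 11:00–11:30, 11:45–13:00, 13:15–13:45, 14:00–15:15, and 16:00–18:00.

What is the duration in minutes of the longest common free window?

Rania → UTC: 08:45–11:00, 11:30–12:45, 13:15–15:00.
Freya → UTC: 09:00–14:00, 15:30–15:45, 16:30–20:00.
Zheng → UTC: 06:00–06:30, 06:45–08:00, 08:15–08:45, 09:00–10:15, 11:00–13:00.
Rania ∩ Freya: 09:00–11:00, 11:30–12:45, 13:15–14:00.
Rania ∩ Freya ∩ Zheng: 09:00–10:15, 11:30–12:45.
Common window lengths: 75, 75 min; longest is 75.

75 minutes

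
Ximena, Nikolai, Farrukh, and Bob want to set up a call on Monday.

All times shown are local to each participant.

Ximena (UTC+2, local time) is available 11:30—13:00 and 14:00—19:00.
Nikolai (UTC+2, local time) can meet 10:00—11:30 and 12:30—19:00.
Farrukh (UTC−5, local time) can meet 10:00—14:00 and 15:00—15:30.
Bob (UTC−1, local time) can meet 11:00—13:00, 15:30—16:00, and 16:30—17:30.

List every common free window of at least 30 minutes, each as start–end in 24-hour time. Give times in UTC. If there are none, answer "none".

16:30–17:00

Ximena → UTC: 09:30–11:00, 12:00–17:00.
Nikolai → UTC: 08:00–09:30, 10:30–17:00.
Farrukh → UTC: 15:00–19:00, 20:00–20:30.
Bob → UTC: 12:00–14:00, 16:30–17:00, 17:30–18:30.
Ximena ∩ Nikolai: 10:30–11:00, 12:00–17:00.
Ximena ∩ Nikolai ∩ Farrukh: 15:00–17:00.
Ximena ∩ Nikolai ∩ Farrukh ∩ Bob: 16:30–17:00.
Windows ≥ 30 min: 16:30–17:00.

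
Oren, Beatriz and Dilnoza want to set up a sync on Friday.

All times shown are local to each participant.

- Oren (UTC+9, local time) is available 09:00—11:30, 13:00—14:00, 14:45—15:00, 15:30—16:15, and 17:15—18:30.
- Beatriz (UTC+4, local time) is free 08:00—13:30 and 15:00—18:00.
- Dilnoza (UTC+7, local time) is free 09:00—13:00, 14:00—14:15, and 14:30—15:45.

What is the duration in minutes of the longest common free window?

Oren → UTC: 00:00–02:30, 04:00–05:00, 05:45–06:00, 06:30–07:15, 08:15–09:30.
Beatriz → UTC: 04:00–09:30, 11:00–14:00.
Dilnoza → UTC: 02:00–06:00, 07:00–07:15, 07:30–08:45.
Oren ∩ Beatriz: 04:00–05:00, 05:45–06:00, 06:30–07:15, 08:15–09:30.
Oren ∩ Beatriz ∩ Dilnoza: 04:00–05:00, 05:45–06:00, 07:00–07:15, 08:15–08:45.
Common window lengths: 60, 15, 15, 30 min; longest is 60.

60 minutes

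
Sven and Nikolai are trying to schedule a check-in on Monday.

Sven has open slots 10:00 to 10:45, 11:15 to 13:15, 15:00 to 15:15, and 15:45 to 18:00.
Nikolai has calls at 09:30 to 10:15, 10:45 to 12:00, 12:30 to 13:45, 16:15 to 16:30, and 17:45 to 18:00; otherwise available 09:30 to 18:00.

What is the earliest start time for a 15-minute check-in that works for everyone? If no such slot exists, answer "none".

10:15

Nikolai free within 09:30–18:00: 10:15–10:45, 12:00–12:30, 13:45–16:15, 16:30–17:45.
Sven ∩ Nikolai: 10:15–10:45, 12:00–12:30, 15:00–15:15, 15:45–16:15, 16:30–17:45.
Windows ≥ 15 min: 10:15–10:45, 12:00–12:30, 15:00–15:15, 15:45–16:15, 16:30–17:45.
Earliest such window starts at 10:15.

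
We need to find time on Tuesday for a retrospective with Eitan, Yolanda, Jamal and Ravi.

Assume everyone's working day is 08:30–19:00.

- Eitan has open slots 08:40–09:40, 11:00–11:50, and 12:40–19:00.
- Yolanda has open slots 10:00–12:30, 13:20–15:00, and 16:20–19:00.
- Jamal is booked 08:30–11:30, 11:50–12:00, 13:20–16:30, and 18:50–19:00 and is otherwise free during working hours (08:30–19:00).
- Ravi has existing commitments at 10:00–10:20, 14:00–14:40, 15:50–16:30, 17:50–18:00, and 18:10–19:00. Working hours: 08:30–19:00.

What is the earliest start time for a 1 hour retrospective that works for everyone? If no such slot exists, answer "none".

Jamal free within 08:30–19:00: 11:30–11:50, 12:00–13:20, 16:30–18:50.
Ravi free within 08:30–19:00: 08:30–10:00, 10:20–14:00, 14:40–15:50, 16:30–17:50, 18:00–18:10.
Eitan ∩ Yolanda: 11:00–11:50, 13:20–15:00, 16:20–19:00.
Eitan ∩ Yolanda ∩ Jamal: 11:30–11:50, 16:30–18:50.
Eitan ∩ Yolanda ∩ Jamal ∩ Ravi: 11:30–11:50, 16:30–17:50, 18:00–18:10.
Windows ≥ 60 min: 16:30–17:50.
Earliest such window starts at 16:30.

16:30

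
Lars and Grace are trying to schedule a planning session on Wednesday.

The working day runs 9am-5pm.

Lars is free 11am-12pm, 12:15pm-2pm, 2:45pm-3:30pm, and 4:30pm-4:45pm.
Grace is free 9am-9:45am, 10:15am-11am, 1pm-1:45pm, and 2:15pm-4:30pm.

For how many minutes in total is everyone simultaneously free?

Lars ∩ Grace: 13:00–13:45, 14:45–15:30.
Total common minutes: 45 + 45 = 90.

90 minutes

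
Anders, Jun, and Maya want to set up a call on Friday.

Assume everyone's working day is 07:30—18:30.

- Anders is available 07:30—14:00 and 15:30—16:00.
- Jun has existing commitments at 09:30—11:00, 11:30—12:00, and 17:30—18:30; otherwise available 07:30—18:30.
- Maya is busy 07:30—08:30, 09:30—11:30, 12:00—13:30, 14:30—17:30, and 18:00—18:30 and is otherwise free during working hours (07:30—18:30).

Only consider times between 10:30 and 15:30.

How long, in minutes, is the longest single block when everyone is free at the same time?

Jun free within 07:30–18:30: 07:30–09:30, 11:00–11:30, 12:00–17:30.
Maya free within 07:30–18:30: 08:30–09:30, 11:30–12:00, 13:30–14:30, 17:30–18:00.
Anders ∩ Jun: 07:30–09:30, 11:00–11:30, 12:00–14:00, 15:30–16:00.
Anders ∩ Jun ∩ Maya: 08:30–09:30, 13:30–14:00.
Restricted to 10:30–15:30: 13:30–14:00.
Single common window of 30 minutes.

30 minutes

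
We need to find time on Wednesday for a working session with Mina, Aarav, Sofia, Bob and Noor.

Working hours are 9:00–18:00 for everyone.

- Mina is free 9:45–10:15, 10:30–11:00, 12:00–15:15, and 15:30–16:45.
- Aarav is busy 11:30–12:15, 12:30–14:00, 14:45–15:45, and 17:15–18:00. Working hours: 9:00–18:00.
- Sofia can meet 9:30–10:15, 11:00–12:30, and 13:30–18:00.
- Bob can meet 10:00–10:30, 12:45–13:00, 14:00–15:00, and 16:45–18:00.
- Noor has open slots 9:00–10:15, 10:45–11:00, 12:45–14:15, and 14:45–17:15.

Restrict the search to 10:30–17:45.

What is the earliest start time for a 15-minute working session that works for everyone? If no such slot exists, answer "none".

14:00

Aarav free within 09:00–18:00: 09:00–11:30, 12:15–12:30, 14:00–14:45, 15:45–17:15.
Mina ∩ Aarav: 09:45–10:15, 10:30–11:00, 12:15–12:30, 14:00–14:45, 15:45–16:45.
Mina ∩ Aarav ∩ Sofia: 09:45–10:15, 12:15–12:30, 14:00–14:45, 15:45–16:45.
Mina ∩ Aarav ∩ Sofia ∩ Bob: 10:00–10:15, 14:00–14:45.
Mina ∩ Aarav ∩ Sofia ∩ Bob ∩ Noor: 10:00–10:15, 14:00–14:15.
Restricted to 10:30–17:45: 14:00–14:15.
Windows ≥ 15 min: 14:00–14:15.
Earliest such window starts at 14:00.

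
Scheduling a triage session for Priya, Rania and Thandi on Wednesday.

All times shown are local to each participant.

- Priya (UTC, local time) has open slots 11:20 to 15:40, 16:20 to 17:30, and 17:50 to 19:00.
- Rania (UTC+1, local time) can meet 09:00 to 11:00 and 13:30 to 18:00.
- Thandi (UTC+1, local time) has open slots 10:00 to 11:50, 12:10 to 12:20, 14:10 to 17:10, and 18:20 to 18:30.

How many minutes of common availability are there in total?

150 minutes

Priya → UTC: 11:20–15:40, 16:20–17:30, 17:50–19:00.
Rania → UTC: 08:00–10:00, 12:30–17:00.
Thandi → UTC: 09:00–10:50, 11:10–11:20, 13:10–16:10, 17:20–17:30.
Priya ∩ Rania: 12:30–15:40, 16:20–17:00.
Priya ∩ Rania ∩ Thandi: 13:10–15:40.
Total common minutes: 150.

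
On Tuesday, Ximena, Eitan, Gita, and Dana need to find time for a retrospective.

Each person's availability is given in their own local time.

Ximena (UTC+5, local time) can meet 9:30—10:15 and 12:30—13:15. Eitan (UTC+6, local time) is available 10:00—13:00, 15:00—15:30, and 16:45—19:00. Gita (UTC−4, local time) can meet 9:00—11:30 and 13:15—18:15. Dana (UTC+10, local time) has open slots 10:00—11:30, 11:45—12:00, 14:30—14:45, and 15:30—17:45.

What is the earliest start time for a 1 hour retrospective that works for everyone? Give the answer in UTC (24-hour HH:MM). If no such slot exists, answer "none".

none

Ximena → UTC: 04:30–05:15, 07:30–08:15.
Eitan → UTC: 04:00–07:00, 09:00–09:30, 10:45–13:00.
Gita → UTC: 13:00–15:30, 17:15–22:15.
Dana → UTC: 00:00–01:30, 01:45–02:00, 04:30–04:45, 05:30–07:45.
Ximena ∩ Eitan: 04:30–05:15.
Ximena ∩ Eitan ∩ Gita: (none).
Ximena ∩ Eitan ∩ Gita ∩ Dana: (none).
Windows ≥ 60 min: (none).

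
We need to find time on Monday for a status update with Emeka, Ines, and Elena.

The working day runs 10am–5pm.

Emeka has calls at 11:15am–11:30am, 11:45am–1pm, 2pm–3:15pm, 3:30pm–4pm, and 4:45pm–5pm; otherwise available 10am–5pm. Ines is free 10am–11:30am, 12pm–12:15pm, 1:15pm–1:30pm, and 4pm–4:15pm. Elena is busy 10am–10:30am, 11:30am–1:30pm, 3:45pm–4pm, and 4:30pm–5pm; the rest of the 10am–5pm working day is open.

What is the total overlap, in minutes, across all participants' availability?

Emeka free within 10:00–17:00: 10:00–11:15, 11:30–11:45, 13:00–14:00, 15:15–15:30, 16:00–16:45.
Elena free within 10:00–17:00: 10:30–11:30, 13:30–15:45, 16:00–16:30.
Emeka ∩ Ines: 10:00–11:15, 13:15–13:30, 16:00–16:15.
Emeka ∩ Ines ∩ Elena: 10:30–11:15, 16:00–16:15.
Total common minutes: 45 + 15 = 60.

60 minutes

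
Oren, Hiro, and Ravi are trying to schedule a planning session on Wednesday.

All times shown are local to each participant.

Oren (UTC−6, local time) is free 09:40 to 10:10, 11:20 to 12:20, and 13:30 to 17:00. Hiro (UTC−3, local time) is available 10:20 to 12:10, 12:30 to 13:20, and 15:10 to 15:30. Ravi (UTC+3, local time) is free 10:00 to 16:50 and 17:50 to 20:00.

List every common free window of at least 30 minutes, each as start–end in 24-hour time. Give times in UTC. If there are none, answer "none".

Oren → UTC: 15:40–16:10, 17:20–18:20, 19:30–23:00.
Hiro → UTC: 13:20–15:10, 15:30–16:20, 18:10–18:30.
Ravi → UTC: 07:00–13:50, 14:50–17:00.
Oren ∩ Hiro: 15:40–16:10, 18:10–18:20.
Oren ∩ Hiro ∩ Ravi: 15:40–16:10.
Windows ≥ 30 min: 15:40–16:10.

15:40–16:10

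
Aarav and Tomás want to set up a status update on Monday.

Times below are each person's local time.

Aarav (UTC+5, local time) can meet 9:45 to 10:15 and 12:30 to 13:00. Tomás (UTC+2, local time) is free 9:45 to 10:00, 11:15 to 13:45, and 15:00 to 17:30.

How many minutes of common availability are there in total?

15 minutes

Aarav → UTC: 04:45–05:15, 07:30–08:00.
Tomás → UTC: 07:45–08:00, 09:15–11:45, 13:00–15:30.
Aarav ∩ Tomás: 07:45–08:00.
Total common minutes: 15.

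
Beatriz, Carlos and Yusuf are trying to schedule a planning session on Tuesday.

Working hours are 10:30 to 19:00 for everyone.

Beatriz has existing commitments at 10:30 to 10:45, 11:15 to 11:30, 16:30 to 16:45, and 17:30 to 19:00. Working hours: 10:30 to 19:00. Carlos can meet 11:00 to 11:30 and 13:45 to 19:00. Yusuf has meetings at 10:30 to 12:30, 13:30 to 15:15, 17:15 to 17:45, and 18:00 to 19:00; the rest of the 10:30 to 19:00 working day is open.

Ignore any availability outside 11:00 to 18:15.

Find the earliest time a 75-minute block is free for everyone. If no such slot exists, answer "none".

15:15

Beatriz free within 10:30–19:00: 10:45–11:15, 11:30–16:30, 16:45–17:30.
Yusuf free within 10:30–19:00: 12:30–13:30, 15:15–17:15, 17:45–18:00.
Beatriz ∩ Carlos: 11:00–11:15, 13:45–16:30, 16:45–17:30.
Beatriz ∩ Carlos ∩ Yusuf: 15:15–16:30, 16:45–17:15.
Restricted to 11:00–18:15: 15:15–16:30, 16:45–17:15.
Windows ≥ 75 min: 15:15–16:30.
Earliest such window starts at 15:15.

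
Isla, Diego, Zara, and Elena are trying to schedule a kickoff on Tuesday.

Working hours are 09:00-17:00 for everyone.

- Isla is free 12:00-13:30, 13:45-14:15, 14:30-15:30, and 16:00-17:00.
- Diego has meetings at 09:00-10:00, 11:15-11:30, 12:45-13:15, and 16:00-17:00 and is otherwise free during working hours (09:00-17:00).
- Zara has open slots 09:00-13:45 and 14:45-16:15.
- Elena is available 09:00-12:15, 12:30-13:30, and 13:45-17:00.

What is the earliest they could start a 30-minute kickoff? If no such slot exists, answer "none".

14:45

Diego free within 09:00–17:00: 10:00–11:15, 11:30–12:45, 13:15–16:00.
Isla ∩ Diego: 12:00–12:45, 13:15–13:30, 13:45–14:15, 14:30–15:30.
Isla ∩ Diego ∩ Zara: 12:00–12:45, 13:15–13:30, 14:45–15:30.
Isla ∩ Diego ∩ Zara ∩ Elena: 12:00–12:15, 12:30–12:45, 13:15–13:30, 14:45–15:30.
Windows ≥ 30 min: 14:45–15:30.
Earliest such window starts at 14:45.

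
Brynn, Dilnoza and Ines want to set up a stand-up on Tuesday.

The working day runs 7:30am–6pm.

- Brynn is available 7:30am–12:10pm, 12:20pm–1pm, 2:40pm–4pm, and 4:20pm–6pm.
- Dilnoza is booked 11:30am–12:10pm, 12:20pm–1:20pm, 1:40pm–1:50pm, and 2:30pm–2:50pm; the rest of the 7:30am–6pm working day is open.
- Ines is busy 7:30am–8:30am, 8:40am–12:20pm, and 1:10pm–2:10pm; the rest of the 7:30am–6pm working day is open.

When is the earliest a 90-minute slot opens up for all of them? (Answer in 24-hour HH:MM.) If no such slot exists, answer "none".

16:20

Dilnoza free within 07:30–18:00: 07:30–11:30, 12:10–12:20, 13:20–13:40, 13:50–14:30, 14:50–18:00.
Ines free within 07:30–18:00: 08:30–08:40, 12:20–13:10, 14:10–18:00.
Brynn ∩ Dilnoza: 07:30–11:30, 14:50–16:00, 16:20–18:00.
Brynn ∩ Dilnoza ∩ Ines: 08:30–08:40, 14:50–16:00, 16:20–18:00.
Windows ≥ 90 min: 16:20–18:00.
Earliest such window starts at 16:20.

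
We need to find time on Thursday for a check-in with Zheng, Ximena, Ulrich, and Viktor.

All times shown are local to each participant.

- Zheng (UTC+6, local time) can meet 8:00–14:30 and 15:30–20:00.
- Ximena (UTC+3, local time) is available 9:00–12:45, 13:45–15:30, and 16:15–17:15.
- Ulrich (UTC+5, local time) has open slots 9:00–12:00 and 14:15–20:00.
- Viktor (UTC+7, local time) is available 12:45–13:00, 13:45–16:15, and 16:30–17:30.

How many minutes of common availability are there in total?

30 minutes

Zheng → UTC: 02:00–08:30, 09:30–14:00.
Ximena → UTC: 06:00–09:45, 10:45–12:30, 13:15–14:15.
Ulrich → UTC: 04:00–07:00, 09:15–15:00.
Viktor → UTC: 05:45–06:00, 06:45–09:15, 09:30–10:30.
Zheng ∩ Ximena: 06:00–08:30, 09:30–09:45, 10:45–12:30, 13:15–14:00.
Zheng ∩ Ximena ∩ Ulrich: 06:00–07:00, 09:30–09:45, 10:45–12:30, 13:15–14:00.
Zheng ∩ Ximena ∩ Ulrich ∩ Viktor: 06:45–07:00, 09:30–09:45.
Total common minutes: 15 + 15 = 30.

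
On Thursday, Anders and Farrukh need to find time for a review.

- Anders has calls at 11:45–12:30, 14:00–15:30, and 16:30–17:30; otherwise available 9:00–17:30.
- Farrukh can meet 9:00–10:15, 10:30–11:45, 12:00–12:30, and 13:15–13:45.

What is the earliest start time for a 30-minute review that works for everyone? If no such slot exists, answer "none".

09:00

Anders free within 09:00–17:30: 09:00–11:45, 12:30–14:00, 15:30–16:30.
Anders ∩ Farrukh: 09:00–10:15, 10:30–11:45, 13:15–13:45.
Windows ≥ 30 min: 09:00–10:15, 10:30–11:45, 13:15–13:45.
Earliest such window starts at 09:00.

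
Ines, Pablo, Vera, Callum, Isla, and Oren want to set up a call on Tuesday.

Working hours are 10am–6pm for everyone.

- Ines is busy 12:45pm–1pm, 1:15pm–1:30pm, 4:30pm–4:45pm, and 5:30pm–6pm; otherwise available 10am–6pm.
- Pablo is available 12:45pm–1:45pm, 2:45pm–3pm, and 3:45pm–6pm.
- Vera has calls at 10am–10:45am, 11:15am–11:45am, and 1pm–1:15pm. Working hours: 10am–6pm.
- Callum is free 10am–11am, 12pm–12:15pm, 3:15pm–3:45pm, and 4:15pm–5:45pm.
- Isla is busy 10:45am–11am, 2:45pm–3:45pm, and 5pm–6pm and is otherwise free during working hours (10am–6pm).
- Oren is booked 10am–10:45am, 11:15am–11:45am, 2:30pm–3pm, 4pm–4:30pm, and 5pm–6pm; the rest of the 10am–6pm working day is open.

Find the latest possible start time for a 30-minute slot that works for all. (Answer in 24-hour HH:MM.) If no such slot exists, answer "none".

Ines free within 10:00–18:00: 10:00–12:45, 13:00–13:15, 13:30–16:30, 16:45–17:30.
Vera free within 10:00–18:00: 10:45–11:15, 11:45–13:00, 13:15–18:00.
Isla free within 10:00–18:00: 10:00–10:45, 11:00–14:45, 15:45–17:00.
Oren free within 10:00–18:00: 10:45–11:15, 11:45–14:30, 15:00–16:00, 16:30–17:00.
Ines ∩ Pablo: 13:00–13:15, 13:30–13:45, 14:45–15:00, 15:45–16:30, 16:45–17:30.
Ines ∩ Pablo ∩ Vera: 13:30–13:45, 14:45–15:00, 15:45–16:30, 16:45–17:30.
Ines ∩ Pablo ∩ Vera ∩ Callum: 16:15–16:30, 16:45–17:30.
Ines ∩ Pablo ∩ Vera ∩ Callum ∩ Isla: 16:15–16:30, 16:45–17:00.
Ines ∩ Pablo ∩ Vera ∩ Callum ∩ Isla ∩ Oren: 16:45–17:00.
Windows ≥ 30 min: (none).

none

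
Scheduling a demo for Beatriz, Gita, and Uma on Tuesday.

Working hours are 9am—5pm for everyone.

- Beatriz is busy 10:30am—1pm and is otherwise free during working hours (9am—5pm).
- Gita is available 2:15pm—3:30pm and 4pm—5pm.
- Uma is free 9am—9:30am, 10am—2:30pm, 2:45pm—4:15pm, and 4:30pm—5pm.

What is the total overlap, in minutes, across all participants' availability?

105 minutes

Beatriz free within 09:00–17:00: 09:00–10:30, 13:00–17:00.
Beatriz ∩ Gita: 14:15–15:30, 16:00–17:00.
Beatriz ∩ Gita ∩ Uma: 14:15–14:30, 14:45–15:30, 16:00–16:15, 16:30–17:00.
Total common minutes: 15 + 45 + 15 + 30 = 105.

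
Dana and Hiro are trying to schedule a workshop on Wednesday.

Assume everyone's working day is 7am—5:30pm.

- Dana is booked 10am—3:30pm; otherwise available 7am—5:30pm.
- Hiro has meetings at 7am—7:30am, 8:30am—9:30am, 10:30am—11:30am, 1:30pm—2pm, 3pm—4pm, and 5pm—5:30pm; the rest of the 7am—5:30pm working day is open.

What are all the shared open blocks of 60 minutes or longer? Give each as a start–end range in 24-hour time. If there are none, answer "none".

Dana free within 07:00–17:30: 07:00–10:00, 15:30–17:30.
Hiro free within 07:00–17:30: 07:30–08:30, 09:30–10:30, 11:30–13:30, 14:00–15:00, 16:00–17:00.
Dana ∩ Hiro: 07:30–08:30, 09:30–10:00, 16:00–17:00.
Windows ≥ 60 min: 07:30–08:30, 16:00–17:00.

07:30–08:30, 16:00–17:00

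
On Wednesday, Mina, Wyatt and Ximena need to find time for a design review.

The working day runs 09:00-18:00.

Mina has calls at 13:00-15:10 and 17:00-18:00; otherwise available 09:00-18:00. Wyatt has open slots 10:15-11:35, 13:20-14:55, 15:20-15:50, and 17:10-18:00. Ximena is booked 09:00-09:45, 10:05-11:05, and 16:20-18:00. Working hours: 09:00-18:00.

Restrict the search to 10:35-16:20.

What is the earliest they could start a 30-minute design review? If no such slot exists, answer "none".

11:05

Mina free within 09:00–18:00: 09:00–13:00, 15:10–17:00.
Ximena free within 09:00–18:00: 09:45–10:05, 11:05–16:20.
Mina ∩ Wyatt: 10:15–11:35, 15:20–15:50.
Mina ∩ Wyatt ∩ Ximena: 11:05–11:35, 15:20–15:50.
Restricted to 10:35–16:20: 11:05–11:35, 15:20–15:50.
Windows ≥ 30 min: 11:05–11:35, 15:20–15:50.
Earliest such window starts at 11:05.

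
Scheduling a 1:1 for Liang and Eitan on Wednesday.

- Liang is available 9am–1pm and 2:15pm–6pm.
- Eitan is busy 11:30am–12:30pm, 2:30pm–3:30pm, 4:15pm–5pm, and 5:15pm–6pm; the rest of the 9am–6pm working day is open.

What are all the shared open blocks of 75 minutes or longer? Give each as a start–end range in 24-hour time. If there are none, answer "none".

Eitan free within 09:00–18:00: 09:00–11:30, 12:30–14:30, 15:30–16:15, 17:00–17:15.
Liang ∩ Eitan: 09:00–11:30, 12:30–13:00, 14:15–14:30, 15:30–16:15, 17:00–17:15.
Windows ≥ 75 min: 09:00–11:30.

09:00–11:30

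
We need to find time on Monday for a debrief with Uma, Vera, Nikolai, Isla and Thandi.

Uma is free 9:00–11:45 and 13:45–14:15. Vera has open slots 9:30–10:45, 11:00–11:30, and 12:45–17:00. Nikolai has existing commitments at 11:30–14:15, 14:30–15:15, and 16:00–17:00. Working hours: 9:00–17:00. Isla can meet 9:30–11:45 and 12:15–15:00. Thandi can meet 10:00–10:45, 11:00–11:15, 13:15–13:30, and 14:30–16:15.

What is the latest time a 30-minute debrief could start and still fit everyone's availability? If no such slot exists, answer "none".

10:15

Nikolai free within 09:00–17:00: 09:00–11:30, 14:15–14:30, 15:15–16:00.
Uma ∩ Vera: 09:30–10:45, 11:00–11:30, 13:45–14:15.
Uma ∩ Vera ∩ Nikolai: 09:30–10:45, 11:00–11:30.
Uma ∩ Vera ∩ Nikolai ∩ Isla: 09:30–10:45, 11:00–11:30.
Uma ∩ Vera ∩ Nikolai ∩ Isla ∩ Thandi: 10:00–10:45, 11:00–11:15.
Windows ≥ 30 min: 10:00–10:45.
Latest start in the last window 10:00–10:45 is 10:45 − 30 min = 10:15.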